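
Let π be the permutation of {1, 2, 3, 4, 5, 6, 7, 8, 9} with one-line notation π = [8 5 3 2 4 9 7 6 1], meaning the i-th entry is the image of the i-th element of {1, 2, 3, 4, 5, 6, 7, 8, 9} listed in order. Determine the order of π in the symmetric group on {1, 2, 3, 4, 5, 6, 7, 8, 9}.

Decomposing into disjoint cycles gives cycle lengths 4, 3, 1, 1.
Since disjoint cycles commute, ord(π) = lcm(4, 3) = 12.

12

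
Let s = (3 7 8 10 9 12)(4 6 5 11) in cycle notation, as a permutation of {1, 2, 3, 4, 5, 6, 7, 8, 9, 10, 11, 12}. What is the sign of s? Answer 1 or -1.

The cycle lengths are 6, 4, 1, 1.
A cycle of length ℓ contributes ℓ−1 transpositions, so s is a product of 5 + 3 = 8 transpositions — even.

1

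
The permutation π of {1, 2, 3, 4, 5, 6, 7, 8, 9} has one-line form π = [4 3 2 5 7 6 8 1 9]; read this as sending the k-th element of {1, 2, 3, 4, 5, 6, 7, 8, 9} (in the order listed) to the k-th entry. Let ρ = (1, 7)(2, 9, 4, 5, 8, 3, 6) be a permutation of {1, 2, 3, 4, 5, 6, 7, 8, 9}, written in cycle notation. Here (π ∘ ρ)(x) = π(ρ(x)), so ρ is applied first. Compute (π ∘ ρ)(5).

First apply ρ: ρ(5) = 8, then π(8) = 1. Thus (π ∘ ρ)(5) = 1.

1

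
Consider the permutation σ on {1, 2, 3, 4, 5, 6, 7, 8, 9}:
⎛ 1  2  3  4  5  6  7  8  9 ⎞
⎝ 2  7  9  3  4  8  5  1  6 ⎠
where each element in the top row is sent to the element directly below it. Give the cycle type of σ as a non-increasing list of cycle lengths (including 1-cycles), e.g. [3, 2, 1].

The disjoint cycles are (1, 2, 7, 5, 4, 3, 9, 6, 8), with lengths 9 in non-increasing order.

[9]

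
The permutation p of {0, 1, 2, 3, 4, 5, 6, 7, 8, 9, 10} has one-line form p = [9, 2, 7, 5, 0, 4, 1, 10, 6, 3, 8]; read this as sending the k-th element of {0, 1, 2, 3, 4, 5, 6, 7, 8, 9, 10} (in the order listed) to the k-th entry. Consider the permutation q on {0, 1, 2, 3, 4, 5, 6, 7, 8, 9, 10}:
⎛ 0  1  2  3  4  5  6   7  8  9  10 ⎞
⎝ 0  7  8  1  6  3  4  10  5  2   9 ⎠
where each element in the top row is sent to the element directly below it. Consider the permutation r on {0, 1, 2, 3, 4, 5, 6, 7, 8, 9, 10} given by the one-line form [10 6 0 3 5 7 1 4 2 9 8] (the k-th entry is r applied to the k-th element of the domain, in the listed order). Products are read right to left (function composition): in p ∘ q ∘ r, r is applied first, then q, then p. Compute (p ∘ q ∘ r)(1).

(p ∘ q ∘ r)(1) = p(q(r(1))). r(1) = 6, then q(6) = 4, then p(4) = 0, so the result is 0.

0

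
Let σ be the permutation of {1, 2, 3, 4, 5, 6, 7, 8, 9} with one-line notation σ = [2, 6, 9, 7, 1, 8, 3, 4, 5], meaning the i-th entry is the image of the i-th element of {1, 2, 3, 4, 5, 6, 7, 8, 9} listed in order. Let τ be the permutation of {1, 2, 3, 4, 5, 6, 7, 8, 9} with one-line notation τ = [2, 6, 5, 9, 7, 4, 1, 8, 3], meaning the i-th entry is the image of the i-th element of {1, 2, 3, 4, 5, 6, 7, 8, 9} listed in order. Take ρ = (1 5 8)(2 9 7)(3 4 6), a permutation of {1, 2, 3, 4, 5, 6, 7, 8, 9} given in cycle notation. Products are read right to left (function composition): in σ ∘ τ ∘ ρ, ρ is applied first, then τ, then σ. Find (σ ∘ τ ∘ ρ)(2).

Apply the permutations in order: ρ(2) = 9, then τ(9) = 3, then σ(3) = 9. So (σ ∘ τ ∘ ρ)(2) = 9.

9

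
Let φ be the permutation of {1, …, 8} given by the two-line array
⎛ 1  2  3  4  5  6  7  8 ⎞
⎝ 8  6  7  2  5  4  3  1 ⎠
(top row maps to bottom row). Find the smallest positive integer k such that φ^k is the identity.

Decomposing into disjoint cycles gives cycle lengths 3, 2, 2, 1.
The order is lcm(3, 2, 2) = 6.

6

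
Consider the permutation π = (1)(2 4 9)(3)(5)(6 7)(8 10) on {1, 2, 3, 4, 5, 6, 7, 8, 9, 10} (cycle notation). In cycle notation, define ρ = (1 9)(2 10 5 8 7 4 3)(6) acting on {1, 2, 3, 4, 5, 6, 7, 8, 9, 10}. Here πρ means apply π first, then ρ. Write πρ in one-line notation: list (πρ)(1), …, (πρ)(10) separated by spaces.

9 3 2 1 8 4 6 5 10 7

(πρ)(x) = ρ(π(x)). Computing each image: ρ(π(1)) = ρ(1) = 9, ρ(π(2)) = ρ(4) = 3, ρ(π(3)) = ρ(3) = 2, ρ(π(4)) = ρ(9) = 1, ρ(π(5)) = ρ(5) = 8, ρ(π(6)) = ρ(7) = 4, ρ(π(7)) = ρ(6) = 6, ρ(π(8)) = ρ(10) = 5, ρ(π(9)) = ρ(2) = 10, ρ(π(10)) = ρ(8) = 7.
Hence πρ = [9 3 2 1 8 4 6 5 10 7].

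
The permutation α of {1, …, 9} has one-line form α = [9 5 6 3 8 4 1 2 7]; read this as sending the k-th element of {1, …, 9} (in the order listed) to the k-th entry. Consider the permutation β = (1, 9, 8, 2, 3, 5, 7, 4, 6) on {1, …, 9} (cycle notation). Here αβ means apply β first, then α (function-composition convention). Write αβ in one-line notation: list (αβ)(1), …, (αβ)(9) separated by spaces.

(αβ)(x) = α(β(x)). Computing each image: α(β(1)) = α(9) = 7, α(β(2)) = α(3) = 6, α(β(3)) = α(5) = 8, α(β(4)) = α(6) = 4, α(β(5)) = α(7) = 1, α(β(6)) = α(1) = 9, α(β(7)) = α(4) = 3, α(β(8)) = α(2) = 5, α(β(9)) = α(8) = 2.
Hence αβ = [7 6 8 4 1 9 3 5 2].

7 6 8 4 1 9 3 5 2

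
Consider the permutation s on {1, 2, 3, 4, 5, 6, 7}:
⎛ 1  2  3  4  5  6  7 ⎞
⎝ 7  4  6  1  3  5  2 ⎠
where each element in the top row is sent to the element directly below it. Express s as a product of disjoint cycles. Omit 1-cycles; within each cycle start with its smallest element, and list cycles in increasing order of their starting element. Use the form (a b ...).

Start at 1 and follow images: 1 → 7 → 2 → 4 → 1, giving the cycle (1 7 2 4).
Continuing from each remaining unvisited element yields (1 7 2 4)(3 6 5).

(1 7 2 4)(3 6 5)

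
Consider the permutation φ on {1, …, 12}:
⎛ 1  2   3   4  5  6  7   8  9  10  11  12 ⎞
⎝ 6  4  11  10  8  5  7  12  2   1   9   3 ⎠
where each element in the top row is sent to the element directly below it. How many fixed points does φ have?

1

The fixed points (elements with φ(x) = x) are {7}, so there is 1.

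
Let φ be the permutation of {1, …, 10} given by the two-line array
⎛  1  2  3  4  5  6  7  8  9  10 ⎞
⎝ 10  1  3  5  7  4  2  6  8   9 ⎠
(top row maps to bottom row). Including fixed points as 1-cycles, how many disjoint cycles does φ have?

The cycle decomposition is (1, 10, 9, 8, 6, 4, 5, 7, 2)(3), which has 2 cycles (counting 1-cycles).

2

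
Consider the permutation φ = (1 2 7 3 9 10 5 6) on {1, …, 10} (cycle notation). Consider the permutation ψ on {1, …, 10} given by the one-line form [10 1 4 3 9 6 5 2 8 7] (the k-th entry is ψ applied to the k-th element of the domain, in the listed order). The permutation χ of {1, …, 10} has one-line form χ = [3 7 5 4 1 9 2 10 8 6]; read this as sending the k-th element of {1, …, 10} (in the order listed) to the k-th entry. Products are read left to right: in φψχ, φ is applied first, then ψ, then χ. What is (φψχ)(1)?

3

Chase 1: φ(1) = 2; ψ(2) = 1; χ(1) = 3. Hence (φψχ)(1) = 3.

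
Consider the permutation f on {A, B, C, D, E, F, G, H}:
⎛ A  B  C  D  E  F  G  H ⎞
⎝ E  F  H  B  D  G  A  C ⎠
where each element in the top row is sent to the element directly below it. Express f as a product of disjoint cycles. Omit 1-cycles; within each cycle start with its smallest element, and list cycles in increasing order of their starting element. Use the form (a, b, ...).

Start at A and follow images: A → E → D → B → F → G → A, giving the cycle (A, E, D, B, F, G).
Continuing from each remaining unvisited element yields (A, E, D, B, F, G)(C, H).

(A, E, D, B, F, G)(C, H)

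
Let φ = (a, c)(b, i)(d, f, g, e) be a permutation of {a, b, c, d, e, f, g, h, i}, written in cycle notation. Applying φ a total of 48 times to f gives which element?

f

f lies in the 4-cycle (d, f, g, e).
Powers repeat with period 4 on this cycle, and 48 mod 4 = 0, so φ^48(f) = φ^0(f).
So φ^48(f) = f.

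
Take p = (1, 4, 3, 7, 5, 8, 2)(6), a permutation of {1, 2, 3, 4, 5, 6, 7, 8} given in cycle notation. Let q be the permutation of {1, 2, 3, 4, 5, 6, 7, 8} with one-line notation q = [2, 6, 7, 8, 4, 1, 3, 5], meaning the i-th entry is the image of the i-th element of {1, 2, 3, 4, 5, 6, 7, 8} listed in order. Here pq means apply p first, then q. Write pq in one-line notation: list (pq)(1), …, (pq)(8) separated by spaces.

8 2 3 7 5 1 4 6

Chase each element through p then q: 1 → 4 → 8; 2 → 1 → 2; 3 → 7 → 3; 4 → 3 → 7; 5 → 8 → 5; 6 → 6 → 1; 7 → 5 → 4; 8 → 2 → 6.
Collecting the images, pq = [8 2 3 7 5 1 4 6].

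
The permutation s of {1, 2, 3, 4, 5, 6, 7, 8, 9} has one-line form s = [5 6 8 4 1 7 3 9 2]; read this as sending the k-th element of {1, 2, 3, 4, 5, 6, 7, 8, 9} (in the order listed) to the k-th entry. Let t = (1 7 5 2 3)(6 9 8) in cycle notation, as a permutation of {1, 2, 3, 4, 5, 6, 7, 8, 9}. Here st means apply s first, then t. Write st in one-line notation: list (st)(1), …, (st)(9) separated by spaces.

2 9 6 4 7 5 1 8 3

(st)(x) = t(s(x)). Computing each image: t(s(1)) = t(5) = 2, t(s(2)) = t(6) = 9, t(s(3)) = t(8) = 6, t(s(4)) = t(4) = 4, t(s(5)) = t(1) = 7, t(s(6)) = t(7) = 5, t(s(7)) = t(3) = 1, t(s(8)) = t(9) = 8, t(s(9)) = t(2) = 3.
Hence st = [2 9 6 4 7 5 1 8 3].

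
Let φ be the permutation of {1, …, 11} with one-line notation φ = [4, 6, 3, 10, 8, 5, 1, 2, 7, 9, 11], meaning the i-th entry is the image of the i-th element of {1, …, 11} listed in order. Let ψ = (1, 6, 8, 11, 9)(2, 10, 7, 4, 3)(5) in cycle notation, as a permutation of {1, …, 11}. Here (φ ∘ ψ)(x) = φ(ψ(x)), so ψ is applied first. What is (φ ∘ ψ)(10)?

(φ ∘ ψ)(10) = φ(ψ(10)). ψ(10) = 7, then φ(7) = 1. So (φ ∘ ψ)(10) = 1.

1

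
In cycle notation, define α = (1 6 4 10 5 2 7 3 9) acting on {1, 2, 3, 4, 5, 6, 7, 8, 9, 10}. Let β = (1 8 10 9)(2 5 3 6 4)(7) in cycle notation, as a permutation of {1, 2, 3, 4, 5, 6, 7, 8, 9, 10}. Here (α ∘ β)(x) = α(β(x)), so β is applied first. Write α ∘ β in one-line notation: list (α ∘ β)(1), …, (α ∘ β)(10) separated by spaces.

(α ∘ β)(x) = α(β(x)). Computing each image: α(β(1)) = α(8) = 8, α(β(2)) = α(5) = 2, α(β(3)) = α(6) = 4, α(β(4)) = α(2) = 7, α(β(5)) = α(3) = 9, α(β(6)) = α(4) = 10, α(β(7)) = α(7) = 3, α(β(8)) = α(10) = 5, α(β(9)) = α(1) = 6, α(β(10)) = α(9) = 1.
Hence α ∘ β = [8 2 4 7 9 10 3 5 6 1].

8 2 4 7 9 10 3 5 6 1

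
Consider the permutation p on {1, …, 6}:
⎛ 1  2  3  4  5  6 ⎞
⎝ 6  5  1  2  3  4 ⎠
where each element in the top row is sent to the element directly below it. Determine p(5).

3

The entry below 5 in the array is 3, so p(5) = 3.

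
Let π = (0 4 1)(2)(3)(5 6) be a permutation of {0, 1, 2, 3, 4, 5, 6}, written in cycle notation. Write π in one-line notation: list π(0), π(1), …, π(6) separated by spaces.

4 0 2 3 1 6 5

Image by image: 0↦4, 1↦0, 2↦2, 3↦3, 4↦1, 5↦6, 6↦5.
Listing these in domain order gives 4 0 2 3 1 6 5.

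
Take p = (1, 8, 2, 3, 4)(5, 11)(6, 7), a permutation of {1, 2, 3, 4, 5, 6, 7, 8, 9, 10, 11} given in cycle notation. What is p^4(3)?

2

3 lies in the 5-cycle (1, 8, 2, 3, 4).
Advancing 4 steps from 3: 3 → 4 → 1 → 8 → 2.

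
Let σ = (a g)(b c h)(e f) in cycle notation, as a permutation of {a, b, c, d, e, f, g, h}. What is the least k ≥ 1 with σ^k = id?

6

The cycle type of σ is (3, 2, 2, 1).
Since disjoint cycles commute, ord(σ) = lcm(3, 2, 2) = 6.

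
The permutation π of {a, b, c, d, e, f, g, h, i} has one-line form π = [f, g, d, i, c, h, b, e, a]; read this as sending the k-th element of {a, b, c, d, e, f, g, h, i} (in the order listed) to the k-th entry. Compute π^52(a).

Tracing a → f → … returns to a after 7 steps, so a lies in a 7-cycle (a f h e c d i).
Powers repeat with period 7 on this cycle, and 52 mod 7 = 3, so π^52(a) = π^3(a).
Stepping 3 places around the cycle: a → f → h → e.

e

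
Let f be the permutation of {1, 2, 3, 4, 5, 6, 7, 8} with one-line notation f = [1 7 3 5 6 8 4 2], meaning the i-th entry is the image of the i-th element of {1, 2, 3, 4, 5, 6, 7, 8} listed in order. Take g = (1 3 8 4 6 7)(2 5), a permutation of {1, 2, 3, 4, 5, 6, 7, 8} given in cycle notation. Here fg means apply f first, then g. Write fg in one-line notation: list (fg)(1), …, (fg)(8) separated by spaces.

Chase each element through f then g: 1 → 1 → 3; 2 → 7 → 1; 3 → 3 → 8; 4 → 5 → 2; 5 → 6 → 7; 6 → 8 → 4; 7 → 4 → 6; 8 → 2 → 5.
So fg in one-line form is 3 1 8 2 7 4 6 5.

3 1 8 2 7 4 6 5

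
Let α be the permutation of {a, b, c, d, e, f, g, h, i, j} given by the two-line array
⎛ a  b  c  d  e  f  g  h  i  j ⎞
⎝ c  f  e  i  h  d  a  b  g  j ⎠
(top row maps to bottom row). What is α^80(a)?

Tracing a → c → … returns to a after 9 steps, so a lies in a 9-cycle (a, c, e, h, b, f, d, i, g).
Since the cycle has length 9, α^80 acts on it the same as α^8 (80 mod 9 = 8).
Stepping 8 places around the cycle: a → c → e → h → b → f → d → i → g.

g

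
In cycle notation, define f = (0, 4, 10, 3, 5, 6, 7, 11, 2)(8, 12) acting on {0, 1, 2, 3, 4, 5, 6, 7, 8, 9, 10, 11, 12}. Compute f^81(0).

0

0 lies in the 9-cycle (0, 4, 10, 3, 5, 6, 7, 11, 2).
Powers repeat with period 9 on this cycle, and 81 mod 9 = 0, so f^81(0) = f^0(0).
So f^81(0) = 0.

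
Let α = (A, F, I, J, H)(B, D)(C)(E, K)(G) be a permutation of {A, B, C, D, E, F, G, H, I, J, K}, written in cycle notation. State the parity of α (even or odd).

even

The cycle lengths are 5, 2, 2, 1, 1.
A cycle is odd iff its length is even; α has 2 even-length cycles, so sgn(α) = (−1)^2 and α is even.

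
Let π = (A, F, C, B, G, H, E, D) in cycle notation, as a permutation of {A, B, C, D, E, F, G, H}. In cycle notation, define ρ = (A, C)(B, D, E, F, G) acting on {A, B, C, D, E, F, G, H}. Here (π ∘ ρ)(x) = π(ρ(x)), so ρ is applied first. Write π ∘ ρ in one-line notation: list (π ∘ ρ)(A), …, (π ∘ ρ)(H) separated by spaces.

For each element, apply ρ then π: A → C → B; B → D → A; C → A → F; D → E → D; E → F → C; F → G → H; G → B → G; H → H → E.
So π ∘ ρ in one-line form is B A F D C H G E.

B A F D C H G E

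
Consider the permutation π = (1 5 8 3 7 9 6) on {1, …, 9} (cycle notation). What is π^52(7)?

1

7 lies in the 7-cycle (1 5 8 3 7 9 6).
Since the cycle has length 7, π^52 acts on it the same as π^3 (52 mod 7 = 3).
Stepping 3 places around the cycle: 7 → 9 → 6 → 1.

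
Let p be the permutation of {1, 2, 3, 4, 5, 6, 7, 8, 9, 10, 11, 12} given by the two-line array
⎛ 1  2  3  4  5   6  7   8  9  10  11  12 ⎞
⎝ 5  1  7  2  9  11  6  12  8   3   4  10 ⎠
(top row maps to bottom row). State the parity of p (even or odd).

odd

In disjoint-cycle form the cycle lengths are 12.
A cycle of length ℓ contributes ℓ−1 transpositions, so p is a product of 11 transpositions — odd.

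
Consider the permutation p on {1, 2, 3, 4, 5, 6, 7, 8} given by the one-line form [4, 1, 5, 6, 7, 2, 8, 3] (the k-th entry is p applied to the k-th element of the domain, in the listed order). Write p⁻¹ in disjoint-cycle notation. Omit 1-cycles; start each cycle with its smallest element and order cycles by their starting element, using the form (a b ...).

First write p in disjoint cycles: (1 4 6 2)(3 5 7 8).
The inverse reverses every cycle; in canonical form, p⁻¹ = (1 2 6 4)(3 8 7 5).

(1 2 6 4)(3 8 7 5)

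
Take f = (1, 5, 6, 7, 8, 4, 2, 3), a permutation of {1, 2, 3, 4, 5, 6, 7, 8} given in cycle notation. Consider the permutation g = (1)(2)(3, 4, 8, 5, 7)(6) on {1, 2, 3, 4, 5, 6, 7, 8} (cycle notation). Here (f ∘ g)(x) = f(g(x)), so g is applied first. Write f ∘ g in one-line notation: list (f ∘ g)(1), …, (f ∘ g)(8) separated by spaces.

5 3 2 4 8 7 1 6

(f ∘ g)(x) = f(g(x)). Computing each image: f(g(1)) = f(1) = 5, f(g(2)) = f(2) = 3, f(g(3)) = f(4) = 2, f(g(4)) = f(8) = 4, f(g(5)) = f(7) = 8, f(g(6)) = f(6) = 7, f(g(7)) = f(3) = 1, f(g(8)) = f(5) = 6.
Hence f ∘ g = [5 3 2 4 8 7 1 6].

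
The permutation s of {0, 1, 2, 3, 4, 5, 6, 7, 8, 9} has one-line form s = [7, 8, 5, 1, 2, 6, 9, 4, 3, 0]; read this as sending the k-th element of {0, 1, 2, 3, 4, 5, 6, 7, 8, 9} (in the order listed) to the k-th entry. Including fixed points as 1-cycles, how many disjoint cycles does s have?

2

The cycle decomposition is (0 7 4 2 5 6 9)(1 8 3), which has 2 cycles (counting 1-cycles).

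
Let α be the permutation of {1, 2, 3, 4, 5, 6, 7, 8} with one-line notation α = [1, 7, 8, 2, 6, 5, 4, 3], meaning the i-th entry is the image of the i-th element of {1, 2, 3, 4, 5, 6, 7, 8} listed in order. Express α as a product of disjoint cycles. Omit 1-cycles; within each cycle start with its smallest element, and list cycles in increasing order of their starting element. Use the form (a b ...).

(2 7 4)(3 8)(5 6)

Iterating α from 2 gives 2 → 7 → 4 → 2; that is the 3-cycle (2 7 4).
Continuing from each remaining unvisited element yields (2 7 4)(3 8)(5 6).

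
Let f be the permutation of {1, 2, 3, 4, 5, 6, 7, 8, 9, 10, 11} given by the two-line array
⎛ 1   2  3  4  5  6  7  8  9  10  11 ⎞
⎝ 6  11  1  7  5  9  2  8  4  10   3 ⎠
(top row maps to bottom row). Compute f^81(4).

7

Tracing 4 → 7 → … returns to 4 after 8 steps, so 4 lies in an 8-cycle (1, 6, 9, 4, 7, 2, 11, 3).
On an 8-cycle, f^8 is the identity, so f^81 = f^1 there (81 ≡ 1 mod 8).
Stepping 1 place around the cycle: 4 → 7.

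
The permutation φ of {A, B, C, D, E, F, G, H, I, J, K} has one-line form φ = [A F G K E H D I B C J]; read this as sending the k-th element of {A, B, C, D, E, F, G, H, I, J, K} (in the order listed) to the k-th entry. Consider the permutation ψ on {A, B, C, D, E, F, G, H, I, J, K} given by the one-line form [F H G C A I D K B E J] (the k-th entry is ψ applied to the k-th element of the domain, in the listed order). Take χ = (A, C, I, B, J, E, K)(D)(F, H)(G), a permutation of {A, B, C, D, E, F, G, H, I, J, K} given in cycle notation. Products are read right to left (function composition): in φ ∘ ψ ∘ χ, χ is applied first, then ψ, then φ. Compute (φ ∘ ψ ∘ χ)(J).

A

Apply the permutations in order: χ(J) = E, then ψ(E) = A, then φ(A) = A. So (φ ∘ ψ ∘ χ)(J) = A.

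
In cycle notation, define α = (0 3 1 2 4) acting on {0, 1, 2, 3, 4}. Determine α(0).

3

In the cycle (0 3 1 2 4), 0 is followed by 3, so α(0) = 3.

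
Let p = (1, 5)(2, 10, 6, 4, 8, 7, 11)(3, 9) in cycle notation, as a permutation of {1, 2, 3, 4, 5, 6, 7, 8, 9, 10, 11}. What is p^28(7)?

7 lies in the 7-cycle (2, 10, 6, 4, 8, 7, 11).
Powers repeat with period 7 on this cycle, and 28 mod 7 = 0, so p^28(7) = p^0(7).
So p^28(7) = 7.

7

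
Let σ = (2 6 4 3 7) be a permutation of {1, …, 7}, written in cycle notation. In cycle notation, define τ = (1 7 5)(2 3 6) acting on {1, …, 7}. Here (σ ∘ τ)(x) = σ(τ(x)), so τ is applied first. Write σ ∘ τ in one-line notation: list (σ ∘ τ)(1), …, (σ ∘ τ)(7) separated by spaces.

2 7 4 3 1 6 5

Chase each element through τ then σ: 1 → 7 → 2; 2 → 3 → 7; 3 → 6 → 4; 4 → 4 → 3; 5 → 1 → 1; 6 → 2 → 6; 7 → 5 → 5.
So σ ∘ τ in one-line form is 2 7 4 3 1 6 5.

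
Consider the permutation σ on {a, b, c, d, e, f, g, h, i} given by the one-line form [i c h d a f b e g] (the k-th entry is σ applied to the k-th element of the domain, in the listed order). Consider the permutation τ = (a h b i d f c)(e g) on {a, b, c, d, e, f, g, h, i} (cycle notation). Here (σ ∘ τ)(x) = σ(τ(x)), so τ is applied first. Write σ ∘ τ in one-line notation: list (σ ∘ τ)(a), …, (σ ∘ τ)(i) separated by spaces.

For each element, apply τ then σ: a → h → e; b → i → g; c → a → i; d → f → f; e → g → b; f → c → h; g → e → a; h → b → c; i → d → d.
So σ ∘ τ in one-line form is e g i f b h a c d.

e g i f b h a c d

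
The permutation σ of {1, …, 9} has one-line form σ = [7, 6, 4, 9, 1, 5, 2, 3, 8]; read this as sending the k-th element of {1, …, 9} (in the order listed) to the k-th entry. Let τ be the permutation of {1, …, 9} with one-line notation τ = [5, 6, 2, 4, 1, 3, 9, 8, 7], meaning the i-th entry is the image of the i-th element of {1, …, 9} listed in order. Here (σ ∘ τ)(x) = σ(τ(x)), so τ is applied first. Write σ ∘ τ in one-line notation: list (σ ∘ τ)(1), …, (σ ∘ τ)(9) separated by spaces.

For each element, apply τ then σ: 1 → 5 → 1; 2 → 6 → 5; 3 → 2 → 6; 4 → 4 → 9; 5 → 1 → 7; 6 → 3 → 4; 7 → 9 → 8; 8 → 8 → 3; 9 → 7 → 2.
So σ ∘ τ in one-line form is 1 5 6 9 7 4 8 3 2.

1 5 6 9 7 4 8 3 2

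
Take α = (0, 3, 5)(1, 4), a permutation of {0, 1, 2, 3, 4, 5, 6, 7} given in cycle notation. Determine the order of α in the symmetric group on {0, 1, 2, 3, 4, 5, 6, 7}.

The cycle type of α is (3, 2, 1, 1, 1).
Since disjoint cycles commute, ord(α) = lcm(3, 2) = 6.

6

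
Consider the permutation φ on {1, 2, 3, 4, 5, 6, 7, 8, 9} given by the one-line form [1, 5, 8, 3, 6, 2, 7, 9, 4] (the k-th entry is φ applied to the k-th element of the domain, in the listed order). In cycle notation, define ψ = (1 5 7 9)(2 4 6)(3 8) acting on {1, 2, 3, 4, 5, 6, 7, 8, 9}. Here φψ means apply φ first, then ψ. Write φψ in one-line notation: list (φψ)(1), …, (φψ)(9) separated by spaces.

5 7 3 8 2 4 9 1 6

For each element, apply φ then ψ: 1 → 1 → 5; 2 → 5 → 7; 3 → 8 → 3; 4 → 3 → 8; 5 → 6 → 2; 6 → 2 → 4; 7 → 7 → 9; 8 → 9 → 1; 9 → 4 → 6.
So φψ in one-line form is 5 7 3 8 2 4 9 1 6.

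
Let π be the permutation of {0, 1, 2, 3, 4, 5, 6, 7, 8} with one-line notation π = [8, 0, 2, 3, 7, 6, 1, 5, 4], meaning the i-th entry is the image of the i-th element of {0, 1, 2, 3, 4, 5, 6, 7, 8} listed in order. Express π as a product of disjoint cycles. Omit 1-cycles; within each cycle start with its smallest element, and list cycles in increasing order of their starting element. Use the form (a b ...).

Start at 0 and follow images: 0 → 8 → 4 → 7 → 5 → 6 → 1 → 0, giving the cycle (0 8 4 7 5 6 1).
Continuing from each remaining unvisited element yields (0 8 4 7 5 6 1).

(0 8 4 7 5 6 1)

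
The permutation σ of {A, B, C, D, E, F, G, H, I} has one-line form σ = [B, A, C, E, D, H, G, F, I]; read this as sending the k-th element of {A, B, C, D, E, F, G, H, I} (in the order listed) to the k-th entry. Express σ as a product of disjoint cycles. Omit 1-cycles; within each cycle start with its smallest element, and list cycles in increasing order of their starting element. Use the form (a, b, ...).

(A, B)(D, E)(F, H)

Iterating σ from A gives A → B → A; that is the 2-cycle (A, B).
Repeating from the next unused element and collecting all non-trivial cycles gives (A, B)(D, E)(F, H).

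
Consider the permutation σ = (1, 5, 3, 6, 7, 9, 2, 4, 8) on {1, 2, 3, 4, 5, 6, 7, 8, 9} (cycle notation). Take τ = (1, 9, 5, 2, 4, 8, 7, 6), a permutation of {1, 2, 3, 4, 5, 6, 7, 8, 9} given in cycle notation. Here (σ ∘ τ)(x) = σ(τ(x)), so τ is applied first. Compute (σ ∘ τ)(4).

First apply τ: τ(4) = 8, then σ(8) = 1. Thus (σ ∘ τ)(4) = 1.

1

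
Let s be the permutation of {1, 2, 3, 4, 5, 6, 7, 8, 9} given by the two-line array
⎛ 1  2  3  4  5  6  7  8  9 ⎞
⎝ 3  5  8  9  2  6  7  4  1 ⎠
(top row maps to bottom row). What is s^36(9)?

1

Tracing 9 → 1 → … returns to 9 after 5 steps, so 9 lies in a 5-cycle (1, 3, 8, 4, 9).
On a 5-cycle, s^5 is the identity, so s^36 = s^1 there (36 ≡ 1 mod 5).
Advancing 1 step from 9: 9 → 1.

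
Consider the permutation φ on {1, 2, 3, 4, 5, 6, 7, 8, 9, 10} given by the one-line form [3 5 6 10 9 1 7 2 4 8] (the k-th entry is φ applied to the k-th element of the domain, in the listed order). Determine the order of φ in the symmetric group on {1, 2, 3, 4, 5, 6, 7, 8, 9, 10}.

The disjoint-cycle form of φ has cycle lengths 6, 3, 1.
The order of φ is the least common multiple of its cycle lengths: lcm(6, 3) = 6.

6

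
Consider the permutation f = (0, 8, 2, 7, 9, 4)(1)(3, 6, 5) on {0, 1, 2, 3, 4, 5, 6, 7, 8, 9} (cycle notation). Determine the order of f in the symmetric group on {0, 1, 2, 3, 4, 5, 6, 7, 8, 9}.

The cycle type of f is (6, 3, 1).
Since disjoint cycles commute, ord(f) = lcm(6, 3) = 6.

6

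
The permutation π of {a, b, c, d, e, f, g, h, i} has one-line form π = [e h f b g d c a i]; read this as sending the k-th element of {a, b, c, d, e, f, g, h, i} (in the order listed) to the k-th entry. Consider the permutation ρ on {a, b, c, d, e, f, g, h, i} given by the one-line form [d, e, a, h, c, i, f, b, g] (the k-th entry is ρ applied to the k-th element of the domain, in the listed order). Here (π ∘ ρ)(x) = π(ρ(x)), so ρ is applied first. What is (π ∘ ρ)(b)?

ρ(b) = e, then π(e) = g; composing gives (π ∘ ρ)(b) = g.

g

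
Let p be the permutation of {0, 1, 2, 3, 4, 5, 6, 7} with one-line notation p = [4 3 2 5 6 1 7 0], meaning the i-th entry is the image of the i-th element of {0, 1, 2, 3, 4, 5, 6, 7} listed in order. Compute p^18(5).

5

Tracing 5 → 1 → … returns to 5 after 3 steps, so 5 lies in a 3-cycle (1 3 5).
Powers repeat with period 3 on this cycle, and 18 mod 3 = 0, so p^18(5) = p^0(5).
So p^18(5) = 5.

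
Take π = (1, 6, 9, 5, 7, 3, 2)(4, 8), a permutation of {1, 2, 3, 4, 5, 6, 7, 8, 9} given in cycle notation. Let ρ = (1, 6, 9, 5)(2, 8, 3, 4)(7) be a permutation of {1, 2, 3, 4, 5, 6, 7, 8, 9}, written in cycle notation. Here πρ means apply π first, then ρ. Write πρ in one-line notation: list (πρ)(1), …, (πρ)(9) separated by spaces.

(πρ)(x) = ρ(π(x)). Computing each image: ρ(π(1)) = ρ(6) = 9, ρ(π(2)) = ρ(1) = 6, ρ(π(3)) = ρ(2) = 8, ρ(π(4)) = ρ(8) = 3, ρ(π(5)) = ρ(7) = 7, ρ(π(6)) = ρ(9) = 5, ρ(π(7)) = ρ(3) = 4, ρ(π(8)) = ρ(4) = 2, ρ(π(9)) = ρ(5) = 1.
Hence πρ = [9 6 8 3 7 5 4 2 1].

9 6 8 3 7 5 4 2 1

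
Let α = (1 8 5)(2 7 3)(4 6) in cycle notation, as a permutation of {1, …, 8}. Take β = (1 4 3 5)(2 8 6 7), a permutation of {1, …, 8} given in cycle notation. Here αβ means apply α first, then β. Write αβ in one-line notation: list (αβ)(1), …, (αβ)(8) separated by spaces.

For each element, apply α then β: 1 → 8 → 6; 2 → 7 → 2; 3 → 2 → 8; 4 → 6 → 7; 5 → 1 → 4; 6 → 4 → 3; 7 → 3 → 5; 8 → 5 → 1.
Collecting the images, αβ = [6 2 8 7 4 3 5 1].

6 2 8 7 4 3 5 1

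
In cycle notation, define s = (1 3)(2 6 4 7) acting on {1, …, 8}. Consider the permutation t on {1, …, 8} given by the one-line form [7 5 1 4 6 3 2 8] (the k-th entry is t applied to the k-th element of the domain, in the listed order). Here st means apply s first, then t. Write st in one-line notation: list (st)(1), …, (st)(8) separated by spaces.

1 3 7 2 6 4 5 8

(st)(x) = t(s(x)). Computing each image: t(s(1)) = t(3) = 1, t(s(2)) = t(6) = 3, t(s(3)) = t(1) = 7, t(s(4)) = t(7) = 2, t(s(5)) = t(5) = 6, t(s(6)) = t(4) = 4, t(s(7)) = t(2) = 5, t(s(8)) = t(8) = 8.
Hence st = [1 3 7 2 6 4 5 8].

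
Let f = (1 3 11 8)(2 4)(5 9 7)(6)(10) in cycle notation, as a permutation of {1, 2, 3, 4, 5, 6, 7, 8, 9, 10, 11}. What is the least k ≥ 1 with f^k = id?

The disjoint cycles have lengths 4, 3, 2, 1, 1.
The order is lcm(4, 3, 2) = 12.

12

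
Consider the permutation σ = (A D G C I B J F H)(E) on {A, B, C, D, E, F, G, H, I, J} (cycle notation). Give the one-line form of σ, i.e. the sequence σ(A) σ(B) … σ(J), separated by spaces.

D J I G E H C A B F

Each element maps to the next entry in its cycle (wrapping to the front): A↦D, B↦J, C↦I, D↦G, E↦E, F↦H, G↦C, H↦A, I↦B, J↦F.
Listing these in domain order gives D J I G E H C A B F.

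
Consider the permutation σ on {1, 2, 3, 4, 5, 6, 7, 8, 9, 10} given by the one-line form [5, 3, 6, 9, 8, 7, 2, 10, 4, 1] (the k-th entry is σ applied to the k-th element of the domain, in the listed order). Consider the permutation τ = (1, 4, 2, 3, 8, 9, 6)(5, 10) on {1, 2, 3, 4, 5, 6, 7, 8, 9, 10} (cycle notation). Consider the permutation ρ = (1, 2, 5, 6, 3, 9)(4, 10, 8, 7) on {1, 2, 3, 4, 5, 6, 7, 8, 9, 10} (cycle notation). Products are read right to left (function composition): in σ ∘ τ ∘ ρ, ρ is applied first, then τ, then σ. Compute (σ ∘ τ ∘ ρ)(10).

Chase 10: ρ(10) = 8; τ(8) = 9; σ(9) = 4. Hence (σ ∘ τ ∘ ρ)(10) = 4.

4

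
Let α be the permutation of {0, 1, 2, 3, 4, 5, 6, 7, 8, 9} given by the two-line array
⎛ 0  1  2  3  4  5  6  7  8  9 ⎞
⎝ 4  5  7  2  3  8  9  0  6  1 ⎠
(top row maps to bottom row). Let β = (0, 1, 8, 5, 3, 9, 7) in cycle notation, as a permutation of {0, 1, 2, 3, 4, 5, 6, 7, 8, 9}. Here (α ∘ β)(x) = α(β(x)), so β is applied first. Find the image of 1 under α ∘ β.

(α ∘ β)(1) = α(β(1)). β(1) = 8, then α(8) = 6. So (α ∘ β)(1) = 6.

6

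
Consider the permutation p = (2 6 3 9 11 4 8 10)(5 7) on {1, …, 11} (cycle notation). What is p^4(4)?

4 lies in the 8-cycle (2 6 3 9 11 4 8 10).
Stepping 4 places around the cycle: 4 → 8 → 10 → 2 → 6.

6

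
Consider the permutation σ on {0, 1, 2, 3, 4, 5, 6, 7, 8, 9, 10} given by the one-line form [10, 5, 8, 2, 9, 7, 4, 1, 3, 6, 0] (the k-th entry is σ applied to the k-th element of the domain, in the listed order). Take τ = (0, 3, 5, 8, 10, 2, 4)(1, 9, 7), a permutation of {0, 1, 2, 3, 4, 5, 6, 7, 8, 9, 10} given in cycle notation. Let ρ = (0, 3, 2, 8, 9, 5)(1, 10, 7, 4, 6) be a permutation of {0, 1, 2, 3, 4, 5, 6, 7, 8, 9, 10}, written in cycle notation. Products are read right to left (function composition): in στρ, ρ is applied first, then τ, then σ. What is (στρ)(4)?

4

(στρ)(4) = σ(τ(ρ(4))). ρ(4) = 6, then τ(6) = 6, then σ(6) = 4, so the result is 4.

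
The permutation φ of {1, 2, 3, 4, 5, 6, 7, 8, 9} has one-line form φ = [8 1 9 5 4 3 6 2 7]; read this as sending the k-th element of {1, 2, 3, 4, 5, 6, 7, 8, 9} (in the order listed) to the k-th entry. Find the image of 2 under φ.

2 is element number 2 of the domain, and entry number 2 of the one-line form is 1, so φ(2) = 1.

1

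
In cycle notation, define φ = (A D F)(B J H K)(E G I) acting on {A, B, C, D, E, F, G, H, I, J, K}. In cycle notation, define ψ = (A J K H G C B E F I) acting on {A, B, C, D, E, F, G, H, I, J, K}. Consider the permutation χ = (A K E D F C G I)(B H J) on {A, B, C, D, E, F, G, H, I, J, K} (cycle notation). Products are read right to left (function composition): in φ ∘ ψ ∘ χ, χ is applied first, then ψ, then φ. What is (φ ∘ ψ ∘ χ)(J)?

Chase J: χ(J) = B; ψ(B) = E; φ(E) = G. Hence (φ ∘ ψ ∘ χ)(J) = G.

G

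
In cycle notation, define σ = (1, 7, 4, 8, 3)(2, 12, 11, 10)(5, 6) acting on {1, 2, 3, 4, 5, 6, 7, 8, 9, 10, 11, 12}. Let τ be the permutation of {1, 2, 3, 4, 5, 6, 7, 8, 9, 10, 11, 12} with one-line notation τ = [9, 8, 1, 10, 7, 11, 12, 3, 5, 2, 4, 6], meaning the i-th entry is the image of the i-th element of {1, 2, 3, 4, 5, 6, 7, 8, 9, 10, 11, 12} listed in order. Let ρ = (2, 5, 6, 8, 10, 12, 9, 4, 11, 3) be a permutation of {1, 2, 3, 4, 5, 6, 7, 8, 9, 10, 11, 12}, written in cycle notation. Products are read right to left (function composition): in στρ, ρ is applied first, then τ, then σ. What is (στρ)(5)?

Apply the permutations in order: ρ(5) = 6, then τ(6) = 11, then σ(11) = 10. So (στρ)(5) = 10.

10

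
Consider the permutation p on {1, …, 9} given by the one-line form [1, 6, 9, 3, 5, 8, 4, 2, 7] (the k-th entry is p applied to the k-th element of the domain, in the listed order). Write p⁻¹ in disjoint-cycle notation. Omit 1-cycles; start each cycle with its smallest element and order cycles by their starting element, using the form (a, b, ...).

(2, 8, 6)(3, 4, 7, 9)

First write p in disjoint cycles: (2, 6, 8)(3, 9, 7, 4).
Reversing each cycle (and rotating so the smallest element leads) gives p⁻¹ = (2, 8, 6)(3, 4, 7, 9).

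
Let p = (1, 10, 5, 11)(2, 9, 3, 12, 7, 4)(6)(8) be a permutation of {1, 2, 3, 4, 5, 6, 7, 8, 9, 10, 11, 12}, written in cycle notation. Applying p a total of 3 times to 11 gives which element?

5

11 lies in the 4-cycle (1, 10, 5, 11).
Advancing 3 steps from 11: 11 → 1 → 10 → 5.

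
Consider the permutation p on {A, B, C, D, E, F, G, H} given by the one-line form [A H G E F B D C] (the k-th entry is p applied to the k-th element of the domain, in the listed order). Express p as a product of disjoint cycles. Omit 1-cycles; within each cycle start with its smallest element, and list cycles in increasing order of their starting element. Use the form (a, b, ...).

(B, H, C, G, D, E, F)

Iterating p from B gives B → H → C → G → D → E → F → B; that is the 7-cycle (B, H, C, G, D, E, F).
Continuing from each remaining unvisited element yields (B, H, C, G, D, E, F).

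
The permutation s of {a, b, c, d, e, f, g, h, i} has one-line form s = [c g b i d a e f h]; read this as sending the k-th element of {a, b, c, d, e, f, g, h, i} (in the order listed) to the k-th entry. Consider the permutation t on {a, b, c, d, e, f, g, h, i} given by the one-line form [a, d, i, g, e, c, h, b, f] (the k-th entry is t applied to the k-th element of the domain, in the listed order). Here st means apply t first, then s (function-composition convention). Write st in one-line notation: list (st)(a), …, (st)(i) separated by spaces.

c i h e d b f g a

Chase each element through t then s: a → a → c; b → d → i; c → i → h; d → g → e; e → e → d; f → c → b; g → h → f; h → b → g; i → f → a.
So st in one-line form is c i h e d b f g a.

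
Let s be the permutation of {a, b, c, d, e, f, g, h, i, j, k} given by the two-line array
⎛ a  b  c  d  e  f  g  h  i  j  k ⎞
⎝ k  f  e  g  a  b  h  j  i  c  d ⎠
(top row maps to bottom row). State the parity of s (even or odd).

In disjoint-cycle form the cycle lengths are 8, 2, 1.
A cycle is odd iff its length is even; s has 2 even-length cycles, so sgn(s) = (−1)^2 and s is even.

even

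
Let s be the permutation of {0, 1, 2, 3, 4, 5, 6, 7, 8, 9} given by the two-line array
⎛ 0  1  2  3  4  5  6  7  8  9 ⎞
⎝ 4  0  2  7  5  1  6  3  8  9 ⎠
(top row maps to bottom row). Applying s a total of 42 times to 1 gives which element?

4

Tracing 1 → 0 → … returns to 1 after 4 steps, so 1 lies in a 4-cycle (0 4 5 1).
Since the cycle has length 4, s^42 acts on it the same as s^2 (42 mod 4 = 2).
Stepping 2 places around the cycle: 1 → 0 → 4.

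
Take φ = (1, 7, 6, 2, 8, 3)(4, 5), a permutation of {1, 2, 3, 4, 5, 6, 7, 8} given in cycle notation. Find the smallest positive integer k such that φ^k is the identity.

6

The cycle type of φ is (6, 2).
Since disjoint cycles commute, ord(φ) = lcm(6, 2) = 6.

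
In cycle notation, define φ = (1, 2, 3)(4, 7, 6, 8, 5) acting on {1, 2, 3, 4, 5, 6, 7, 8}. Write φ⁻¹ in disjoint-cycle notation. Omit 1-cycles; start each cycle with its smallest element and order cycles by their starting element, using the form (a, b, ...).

If φ sends a → b within a cycle, φ⁻¹ sends b → a; equivalently, reverse each cycle.
Reversing each cycle of φ and rotating so the smallest element leads gives (1, 3, 2)(4, 5, 8, 6, 7).

(1, 3, 2)(4, 5, 8, 6, 7)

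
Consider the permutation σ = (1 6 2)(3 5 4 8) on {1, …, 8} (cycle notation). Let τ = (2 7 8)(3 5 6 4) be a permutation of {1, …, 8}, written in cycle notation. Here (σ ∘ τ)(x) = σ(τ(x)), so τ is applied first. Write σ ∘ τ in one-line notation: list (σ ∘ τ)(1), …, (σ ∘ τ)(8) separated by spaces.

6 7 4 5 2 8 3 1

(σ ∘ τ)(x) = σ(τ(x)). Computing each image: σ(τ(1)) = σ(1) = 6, σ(τ(2)) = σ(7) = 7, σ(τ(3)) = σ(5) = 4, σ(τ(4)) = σ(3) = 5, σ(τ(5)) = σ(6) = 2, σ(τ(6)) = σ(4) = 8, σ(τ(7)) = σ(8) = 3, σ(τ(8)) = σ(2) = 1.
Hence σ ∘ τ = [6 7 4 5 2 8 3 1].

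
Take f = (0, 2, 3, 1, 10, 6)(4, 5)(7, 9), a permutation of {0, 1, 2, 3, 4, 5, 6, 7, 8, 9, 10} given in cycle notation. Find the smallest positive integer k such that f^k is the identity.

6

The disjoint cycles have lengths 6, 2, 2, 1.
The order of f is the least common multiple of its cycle lengths: lcm(6, 2, 2) = 6.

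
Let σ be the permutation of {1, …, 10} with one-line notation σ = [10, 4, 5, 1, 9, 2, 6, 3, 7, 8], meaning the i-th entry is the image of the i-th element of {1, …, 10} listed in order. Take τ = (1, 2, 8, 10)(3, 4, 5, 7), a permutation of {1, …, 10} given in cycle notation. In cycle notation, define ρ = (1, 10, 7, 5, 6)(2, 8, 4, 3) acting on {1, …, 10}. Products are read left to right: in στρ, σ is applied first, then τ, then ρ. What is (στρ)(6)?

4

(στρ)(6) = ρ(τ(σ(6))). σ(6) = 2, then τ(2) = 8, then ρ(8) = 4, so the result is 4.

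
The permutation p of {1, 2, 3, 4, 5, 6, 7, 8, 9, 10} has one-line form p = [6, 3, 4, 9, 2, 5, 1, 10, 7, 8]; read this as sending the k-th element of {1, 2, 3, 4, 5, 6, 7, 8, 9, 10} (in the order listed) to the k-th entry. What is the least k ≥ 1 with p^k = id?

Writing p as disjoint cycles, the cycle lengths are 8, 2.
Since disjoint cycles commute, ord(p) = lcm(8, 2) = 8.

8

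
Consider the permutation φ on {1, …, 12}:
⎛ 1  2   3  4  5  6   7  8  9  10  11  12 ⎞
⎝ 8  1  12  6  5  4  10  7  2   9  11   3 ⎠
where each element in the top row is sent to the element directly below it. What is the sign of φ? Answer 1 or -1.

-1

In disjoint-cycle form the cycle lengths are 6, 2, 2, 1, 1.
A cycle of length ℓ contributes ℓ−1 transpositions, so φ is a product of 5 + 1 + 1 = 7 transpositions — odd.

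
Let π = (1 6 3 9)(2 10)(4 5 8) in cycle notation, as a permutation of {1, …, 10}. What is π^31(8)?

8 lies in the 3-cycle (4 5 8).
Powers repeat with period 3 on this cycle, and 31 mod 3 = 1, so π^31(8) = π^1(8).
Advancing 1 step from 8: 8 → 4.

4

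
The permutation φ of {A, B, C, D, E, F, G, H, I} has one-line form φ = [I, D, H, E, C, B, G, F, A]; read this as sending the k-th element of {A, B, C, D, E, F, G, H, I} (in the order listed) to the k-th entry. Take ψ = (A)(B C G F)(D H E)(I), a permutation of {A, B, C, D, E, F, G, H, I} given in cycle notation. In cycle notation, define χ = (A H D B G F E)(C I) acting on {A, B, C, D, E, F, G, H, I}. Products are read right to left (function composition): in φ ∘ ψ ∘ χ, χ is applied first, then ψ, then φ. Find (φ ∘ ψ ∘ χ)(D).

H

(φ ∘ ψ ∘ χ)(D) = φ(ψ(χ(D))). χ(D) = B, then ψ(B) = C, then φ(C) = H, so the result is H.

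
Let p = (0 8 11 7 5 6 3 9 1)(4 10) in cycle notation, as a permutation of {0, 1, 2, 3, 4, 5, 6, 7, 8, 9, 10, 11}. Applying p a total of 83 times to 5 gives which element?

3

5 lies in the 9-cycle (0 8 11 7 5 6 3 9 1).
On a 9-cycle, p^9 is the identity, so p^83 = p^2 there (83 ≡ 2 mod 9).
Stepping 2 places around the cycle: 5 → 6 → 3.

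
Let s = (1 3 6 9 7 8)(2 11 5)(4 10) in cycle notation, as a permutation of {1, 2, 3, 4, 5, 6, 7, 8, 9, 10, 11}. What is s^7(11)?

11 lies in the 3-cycle (2 11 5).
Since the cycle has length 3, s^7 acts on it the same as s^1 (7 mod 3 = 1).
Advancing 1 step from 11: 11 → 5.

5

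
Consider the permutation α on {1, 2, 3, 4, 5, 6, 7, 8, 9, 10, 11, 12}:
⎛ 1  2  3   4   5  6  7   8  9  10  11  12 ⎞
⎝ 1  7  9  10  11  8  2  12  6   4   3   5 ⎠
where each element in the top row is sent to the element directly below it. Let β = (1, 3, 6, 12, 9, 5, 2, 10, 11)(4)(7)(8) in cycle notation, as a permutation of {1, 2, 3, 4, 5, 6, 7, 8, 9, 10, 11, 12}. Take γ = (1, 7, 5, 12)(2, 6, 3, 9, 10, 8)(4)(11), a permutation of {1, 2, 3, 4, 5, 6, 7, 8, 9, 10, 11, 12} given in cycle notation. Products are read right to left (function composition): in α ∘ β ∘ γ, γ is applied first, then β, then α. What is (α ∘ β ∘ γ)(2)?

Chase 2: γ(2) = 6; β(6) = 12; α(12) = 5. Hence (α ∘ β ∘ γ)(2) = 5.

5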